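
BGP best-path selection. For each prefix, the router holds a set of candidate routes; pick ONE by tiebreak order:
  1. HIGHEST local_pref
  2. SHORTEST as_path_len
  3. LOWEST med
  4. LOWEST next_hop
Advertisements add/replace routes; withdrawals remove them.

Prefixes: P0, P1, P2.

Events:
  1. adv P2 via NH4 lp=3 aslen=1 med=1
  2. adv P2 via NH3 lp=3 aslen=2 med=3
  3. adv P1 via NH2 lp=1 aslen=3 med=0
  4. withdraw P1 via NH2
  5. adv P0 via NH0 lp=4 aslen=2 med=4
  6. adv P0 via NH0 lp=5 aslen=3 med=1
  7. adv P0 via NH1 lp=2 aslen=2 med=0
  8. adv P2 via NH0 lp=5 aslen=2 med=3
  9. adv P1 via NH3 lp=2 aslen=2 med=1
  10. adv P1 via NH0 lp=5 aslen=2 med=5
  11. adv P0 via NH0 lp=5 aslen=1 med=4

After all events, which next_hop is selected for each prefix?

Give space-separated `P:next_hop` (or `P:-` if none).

Op 1: best P0=- P1=- P2=NH4
Op 2: best P0=- P1=- P2=NH4
Op 3: best P0=- P1=NH2 P2=NH4
Op 4: best P0=- P1=- P2=NH4
Op 5: best P0=NH0 P1=- P2=NH4
Op 6: best P0=NH0 P1=- P2=NH4
Op 7: best P0=NH0 P1=- P2=NH4
Op 8: best P0=NH0 P1=- P2=NH0
Op 9: best P0=NH0 P1=NH3 P2=NH0
Op 10: best P0=NH0 P1=NH0 P2=NH0
Op 11: best P0=NH0 P1=NH0 P2=NH0

Answer: P0:NH0 P1:NH0 P2:NH0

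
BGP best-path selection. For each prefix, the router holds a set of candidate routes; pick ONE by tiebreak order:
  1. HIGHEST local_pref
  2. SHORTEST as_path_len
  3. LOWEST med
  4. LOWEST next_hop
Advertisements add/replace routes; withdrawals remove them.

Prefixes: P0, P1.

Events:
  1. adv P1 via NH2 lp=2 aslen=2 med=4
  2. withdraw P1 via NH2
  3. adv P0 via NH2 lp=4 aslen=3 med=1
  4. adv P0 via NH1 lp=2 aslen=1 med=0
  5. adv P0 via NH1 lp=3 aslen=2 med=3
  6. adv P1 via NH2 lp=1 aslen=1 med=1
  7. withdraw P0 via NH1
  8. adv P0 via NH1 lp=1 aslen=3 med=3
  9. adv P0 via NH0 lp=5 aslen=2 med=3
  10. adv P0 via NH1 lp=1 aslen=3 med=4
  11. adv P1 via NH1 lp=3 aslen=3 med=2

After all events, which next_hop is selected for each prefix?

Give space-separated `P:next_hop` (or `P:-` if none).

Op 1: best P0=- P1=NH2
Op 2: best P0=- P1=-
Op 3: best P0=NH2 P1=-
Op 4: best P0=NH2 P1=-
Op 5: best P0=NH2 P1=-
Op 6: best P0=NH2 P1=NH2
Op 7: best P0=NH2 P1=NH2
Op 8: best P0=NH2 P1=NH2
Op 9: best P0=NH0 P1=NH2
Op 10: best P0=NH0 P1=NH2
Op 11: best P0=NH0 P1=NH1

Answer: P0:NH0 P1:NH1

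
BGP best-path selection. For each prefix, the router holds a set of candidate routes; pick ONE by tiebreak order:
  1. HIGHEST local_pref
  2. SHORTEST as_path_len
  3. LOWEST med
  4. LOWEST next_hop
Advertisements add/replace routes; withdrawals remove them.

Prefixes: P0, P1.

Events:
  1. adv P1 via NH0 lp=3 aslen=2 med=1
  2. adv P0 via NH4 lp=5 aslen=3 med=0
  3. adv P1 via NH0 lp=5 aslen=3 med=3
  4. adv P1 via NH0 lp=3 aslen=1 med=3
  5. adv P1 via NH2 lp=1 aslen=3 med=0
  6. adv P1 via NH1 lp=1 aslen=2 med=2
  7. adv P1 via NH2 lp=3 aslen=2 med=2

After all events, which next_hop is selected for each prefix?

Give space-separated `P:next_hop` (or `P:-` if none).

Op 1: best P0=- P1=NH0
Op 2: best P0=NH4 P1=NH0
Op 3: best P0=NH4 P1=NH0
Op 4: best P0=NH4 P1=NH0
Op 5: best P0=NH4 P1=NH0
Op 6: best P0=NH4 P1=NH0
Op 7: best P0=NH4 P1=NH0

Answer: P0:NH4 P1:NH0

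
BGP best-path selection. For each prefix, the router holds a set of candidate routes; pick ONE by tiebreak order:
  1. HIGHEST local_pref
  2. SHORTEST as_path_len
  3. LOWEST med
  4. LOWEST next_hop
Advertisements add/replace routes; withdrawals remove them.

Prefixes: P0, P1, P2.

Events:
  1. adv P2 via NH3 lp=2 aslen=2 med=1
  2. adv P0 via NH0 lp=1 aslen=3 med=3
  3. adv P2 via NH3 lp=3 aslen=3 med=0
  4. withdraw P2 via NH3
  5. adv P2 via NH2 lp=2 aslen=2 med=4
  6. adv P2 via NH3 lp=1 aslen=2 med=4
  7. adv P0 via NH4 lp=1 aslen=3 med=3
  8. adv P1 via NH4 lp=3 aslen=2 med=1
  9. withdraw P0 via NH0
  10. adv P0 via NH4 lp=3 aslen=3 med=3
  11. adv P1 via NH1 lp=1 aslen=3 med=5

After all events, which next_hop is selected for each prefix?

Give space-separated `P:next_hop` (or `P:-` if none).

Answer: P0:NH4 P1:NH4 P2:NH2

Derivation:
Op 1: best P0=- P1=- P2=NH3
Op 2: best P0=NH0 P1=- P2=NH3
Op 3: best P0=NH0 P1=- P2=NH3
Op 4: best P0=NH0 P1=- P2=-
Op 5: best P0=NH0 P1=- P2=NH2
Op 6: best P0=NH0 P1=- P2=NH2
Op 7: best P0=NH0 P1=- P2=NH2
Op 8: best P0=NH0 P1=NH4 P2=NH2
Op 9: best P0=NH4 P1=NH4 P2=NH2
Op 10: best P0=NH4 P1=NH4 P2=NH2
Op 11: best P0=NH4 P1=NH4 P2=NH2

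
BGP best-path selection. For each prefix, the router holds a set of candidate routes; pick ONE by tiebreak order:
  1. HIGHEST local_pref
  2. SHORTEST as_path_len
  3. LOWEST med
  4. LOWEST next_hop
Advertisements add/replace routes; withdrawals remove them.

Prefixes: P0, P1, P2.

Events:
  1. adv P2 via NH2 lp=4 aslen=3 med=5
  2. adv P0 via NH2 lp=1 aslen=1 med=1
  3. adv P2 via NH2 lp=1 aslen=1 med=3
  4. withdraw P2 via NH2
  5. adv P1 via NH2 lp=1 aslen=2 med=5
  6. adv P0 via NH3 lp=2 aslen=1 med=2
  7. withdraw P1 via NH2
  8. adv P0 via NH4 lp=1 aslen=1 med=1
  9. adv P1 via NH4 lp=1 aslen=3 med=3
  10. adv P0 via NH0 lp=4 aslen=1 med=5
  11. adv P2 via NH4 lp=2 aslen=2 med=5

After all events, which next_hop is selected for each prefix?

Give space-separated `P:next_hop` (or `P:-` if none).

Answer: P0:NH0 P1:NH4 P2:NH4

Derivation:
Op 1: best P0=- P1=- P2=NH2
Op 2: best P0=NH2 P1=- P2=NH2
Op 3: best P0=NH2 P1=- P2=NH2
Op 4: best P0=NH2 P1=- P2=-
Op 5: best P0=NH2 P1=NH2 P2=-
Op 6: best P0=NH3 P1=NH2 P2=-
Op 7: best P0=NH3 P1=- P2=-
Op 8: best P0=NH3 P1=- P2=-
Op 9: best P0=NH3 P1=NH4 P2=-
Op 10: best P0=NH0 P1=NH4 P2=-
Op 11: best P0=NH0 P1=NH4 P2=NH4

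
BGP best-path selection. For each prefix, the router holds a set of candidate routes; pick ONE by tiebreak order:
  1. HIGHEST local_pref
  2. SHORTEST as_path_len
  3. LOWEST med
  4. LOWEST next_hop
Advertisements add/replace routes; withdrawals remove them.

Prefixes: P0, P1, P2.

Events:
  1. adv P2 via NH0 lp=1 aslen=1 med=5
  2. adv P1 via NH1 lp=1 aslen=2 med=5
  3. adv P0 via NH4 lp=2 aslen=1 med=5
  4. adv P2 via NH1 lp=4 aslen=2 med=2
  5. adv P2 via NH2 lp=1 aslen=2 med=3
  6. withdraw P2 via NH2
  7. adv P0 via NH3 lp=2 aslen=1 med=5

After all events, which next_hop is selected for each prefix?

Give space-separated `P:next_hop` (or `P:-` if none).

Answer: P0:NH3 P1:NH1 P2:NH1

Derivation:
Op 1: best P0=- P1=- P2=NH0
Op 2: best P0=- P1=NH1 P2=NH0
Op 3: best P0=NH4 P1=NH1 P2=NH0
Op 4: best P0=NH4 P1=NH1 P2=NH1
Op 5: best P0=NH4 P1=NH1 P2=NH1
Op 6: best P0=NH4 P1=NH1 P2=NH1
Op 7: best P0=NH3 P1=NH1 P2=NH1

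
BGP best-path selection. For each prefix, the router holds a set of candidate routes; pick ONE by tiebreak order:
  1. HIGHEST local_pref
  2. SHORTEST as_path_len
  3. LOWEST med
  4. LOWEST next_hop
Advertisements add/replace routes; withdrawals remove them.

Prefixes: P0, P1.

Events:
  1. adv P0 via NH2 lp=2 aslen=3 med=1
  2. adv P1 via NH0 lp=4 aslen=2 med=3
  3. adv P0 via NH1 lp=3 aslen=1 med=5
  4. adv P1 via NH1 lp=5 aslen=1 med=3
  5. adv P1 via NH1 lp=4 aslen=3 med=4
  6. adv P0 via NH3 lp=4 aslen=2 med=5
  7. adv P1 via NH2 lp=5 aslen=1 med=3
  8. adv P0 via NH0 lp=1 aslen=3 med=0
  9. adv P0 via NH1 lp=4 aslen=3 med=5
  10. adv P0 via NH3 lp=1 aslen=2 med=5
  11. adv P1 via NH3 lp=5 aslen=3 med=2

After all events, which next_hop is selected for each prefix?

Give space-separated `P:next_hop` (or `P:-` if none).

Answer: P0:NH1 P1:NH2

Derivation:
Op 1: best P0=NH2 P1=-
Op 2: best P0=NH2 P1=NH0
Op 3: best P0=NH1 P1=NH0
Op 4: best P0=NH1 P1=NH1
Op 5: best P0=NH1 P1=NH0
Op 6: best P0=NH3 P1=NH0
Op 7: best P0=NH3 P1=NH2
Op 8: best P0=NH3 P1=NH2
Op 9: best P0=NH3 P1=NH2
Op 10: best P0=NH1 P1=NH2
Op 11: best P0=NH1 P1=NH2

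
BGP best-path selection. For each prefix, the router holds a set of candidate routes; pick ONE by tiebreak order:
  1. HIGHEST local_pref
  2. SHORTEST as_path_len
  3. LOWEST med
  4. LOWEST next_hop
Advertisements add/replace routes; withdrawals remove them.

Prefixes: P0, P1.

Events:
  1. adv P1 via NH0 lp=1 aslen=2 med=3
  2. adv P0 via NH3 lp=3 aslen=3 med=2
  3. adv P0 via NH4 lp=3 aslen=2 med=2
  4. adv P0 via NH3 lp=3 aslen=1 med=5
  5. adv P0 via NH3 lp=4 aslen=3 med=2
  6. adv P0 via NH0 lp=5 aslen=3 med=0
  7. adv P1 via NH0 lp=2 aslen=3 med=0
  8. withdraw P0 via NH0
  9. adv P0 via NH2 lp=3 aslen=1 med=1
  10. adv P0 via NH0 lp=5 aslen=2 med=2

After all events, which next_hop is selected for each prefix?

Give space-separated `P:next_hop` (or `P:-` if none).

Answer: P0:NH0 P1:NH0

Derivation:
Op 1: best P0=- P1=NH0
Op 2: best P0=NH3 P1=NH0
Op 3: best P0=NH4 P1=NH0
Op 4: best P0=NH3 P1=NH0
Op 5: best P0=NH3 P1=NH0
Op 6: best P0=NH0 P1=NH0
Op 7: best P0=NH0 P1=NH0
Op 8: best P0=NH3 P1=NH0
Op 9: best P0=NH3 P1=NH0
Op 10: best P0=NH0 P1=NH0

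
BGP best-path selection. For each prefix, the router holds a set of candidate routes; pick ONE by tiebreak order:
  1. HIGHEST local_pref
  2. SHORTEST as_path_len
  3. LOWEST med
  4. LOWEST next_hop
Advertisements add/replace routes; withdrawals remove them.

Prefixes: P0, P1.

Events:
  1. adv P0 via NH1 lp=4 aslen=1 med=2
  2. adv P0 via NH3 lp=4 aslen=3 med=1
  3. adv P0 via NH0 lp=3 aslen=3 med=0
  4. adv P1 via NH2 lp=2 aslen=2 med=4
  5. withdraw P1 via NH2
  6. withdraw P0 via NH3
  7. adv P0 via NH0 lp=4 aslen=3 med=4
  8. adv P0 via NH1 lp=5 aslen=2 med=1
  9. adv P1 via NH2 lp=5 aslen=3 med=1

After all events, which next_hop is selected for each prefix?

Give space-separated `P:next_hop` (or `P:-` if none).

Answer: P0:NH1 P1:NH2

Derivation:
Op 1: best P0=NH1 P1=-
Op 2: best P0=NH1 P1=-
Op 3: best P0=NH1 P1=-
Op 4: best P0=NH1 P1=NH2
Op 5: best P0=NH1 P1=-
Op 6: best P0=NH1 P1=-
Op 7: best P0=NH1 P1=-
Op 8: best P0=NH1 P1=-
Op 9: best P0=NH1 P1=NH2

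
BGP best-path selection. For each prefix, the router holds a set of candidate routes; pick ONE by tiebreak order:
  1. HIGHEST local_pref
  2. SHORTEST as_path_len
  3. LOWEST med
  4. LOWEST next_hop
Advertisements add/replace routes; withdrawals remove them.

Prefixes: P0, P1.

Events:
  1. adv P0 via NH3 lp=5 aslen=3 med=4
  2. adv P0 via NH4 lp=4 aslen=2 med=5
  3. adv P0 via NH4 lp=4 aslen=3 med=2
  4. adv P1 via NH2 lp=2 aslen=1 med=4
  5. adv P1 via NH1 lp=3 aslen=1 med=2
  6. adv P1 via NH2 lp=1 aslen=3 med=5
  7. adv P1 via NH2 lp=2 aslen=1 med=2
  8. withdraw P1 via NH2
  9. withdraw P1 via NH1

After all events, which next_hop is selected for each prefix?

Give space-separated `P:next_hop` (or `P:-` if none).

Op 1: best P0=NH3 P1=-
Op 2: best P0=NH3 P1=-
Op 3: best P0=NH3 P1=-
Op 4: best P0=NH3 P1=NH2
Op 5: best P0=NH3 P1=NH1
Op 6: best P0=NH3 P1=NH1
Op 7: best P0=NH3 P1=NH1
Op 8: best P0=NH3 P1=NH1
Op 9: best P0=NH3 P1=-

Answer: P0:NH3 P1:-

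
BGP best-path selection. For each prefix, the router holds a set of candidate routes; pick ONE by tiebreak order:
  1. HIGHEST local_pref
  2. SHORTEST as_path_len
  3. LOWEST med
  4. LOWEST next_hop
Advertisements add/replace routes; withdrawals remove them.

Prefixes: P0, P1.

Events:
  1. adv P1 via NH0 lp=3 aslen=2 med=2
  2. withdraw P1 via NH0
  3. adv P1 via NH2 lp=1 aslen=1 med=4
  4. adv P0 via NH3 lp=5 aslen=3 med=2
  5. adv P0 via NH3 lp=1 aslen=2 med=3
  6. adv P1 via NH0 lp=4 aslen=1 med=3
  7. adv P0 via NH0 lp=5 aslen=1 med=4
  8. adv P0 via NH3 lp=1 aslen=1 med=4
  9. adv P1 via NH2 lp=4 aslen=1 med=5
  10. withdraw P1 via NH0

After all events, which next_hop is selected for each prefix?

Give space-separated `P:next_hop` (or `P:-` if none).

Op 1: best P0=- P1=NH0
Op 2: best P0=- P1=-
Op 3: best P0=- P1=NH2
Op 4: best P0=NH3 P1=NH2
Op 5: best P0=NH3 P1=NH2
Op 6: best P0=NH3 P1=NH0
Op 7: best P0=NH0 P1=NH0
Op 8: best P0=NH0 P1=NH0
Op 9: best P0=NH0 P1=NH0
Op 10: best P0=NH0 P1=NH2

Answer: P0:NH0 P1:NH2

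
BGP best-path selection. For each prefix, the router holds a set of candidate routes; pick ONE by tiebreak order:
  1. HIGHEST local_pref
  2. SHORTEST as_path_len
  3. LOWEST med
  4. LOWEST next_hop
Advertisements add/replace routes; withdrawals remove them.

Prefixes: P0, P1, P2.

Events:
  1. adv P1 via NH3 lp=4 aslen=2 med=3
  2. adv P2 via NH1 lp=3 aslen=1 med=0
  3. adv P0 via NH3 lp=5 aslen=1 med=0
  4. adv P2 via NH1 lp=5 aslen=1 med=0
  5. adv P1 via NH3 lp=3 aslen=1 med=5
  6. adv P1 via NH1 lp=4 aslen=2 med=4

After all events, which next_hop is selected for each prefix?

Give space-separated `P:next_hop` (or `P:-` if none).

Answer: P0:NH3 P1:NH1 P2:NH1

Derivation:
Op 1: best P0=- P1=NH3 P2=-
Op 2: best P0=- P1=NH3 P2=NH1
Op 3: best P0=NH3 P1=NH3 P2=NH1
Op 4: best P0=NH3 P1=NH3 P2=NH1
Op 5: best P0=NH3 P1=NH3 P2=NH1
Op 6: best P0=NH3 P1=NH1 P2=NH1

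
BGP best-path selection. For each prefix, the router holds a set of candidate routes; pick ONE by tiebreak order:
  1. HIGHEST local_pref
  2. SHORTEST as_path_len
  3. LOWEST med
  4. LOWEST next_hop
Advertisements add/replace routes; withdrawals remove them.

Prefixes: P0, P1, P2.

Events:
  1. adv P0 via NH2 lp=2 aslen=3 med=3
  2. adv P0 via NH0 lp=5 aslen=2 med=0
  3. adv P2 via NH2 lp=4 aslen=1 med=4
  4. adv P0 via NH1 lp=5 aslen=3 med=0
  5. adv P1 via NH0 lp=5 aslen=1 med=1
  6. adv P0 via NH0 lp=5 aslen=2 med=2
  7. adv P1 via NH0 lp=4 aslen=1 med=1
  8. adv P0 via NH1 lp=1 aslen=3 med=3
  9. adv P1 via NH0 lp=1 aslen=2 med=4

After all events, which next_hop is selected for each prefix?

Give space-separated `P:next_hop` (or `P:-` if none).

Op 1: best P0=NH2 P1=- P2=-
Op 2: best P0=NH0 P1=- P2=-
Op 3: best P0=NH0 P1=- P2=NH2
Op 4: best P0=NH0 P1=- P2=NH2
Op 5: best P0=NH0 P1=NH0 P2=NH2
Op 6: best P0=NH0 P1=NH0 P2=NH2
Op 7: best P0=NH0 P1=NH0 P2=NH2
Op 8: best P0=NH0 P1=NH0 P2=NH2
Op 9: best P0=NH0 P1=NH0 P2=NH2

Answer: P0:NH0 P1:NH0 P2:NH2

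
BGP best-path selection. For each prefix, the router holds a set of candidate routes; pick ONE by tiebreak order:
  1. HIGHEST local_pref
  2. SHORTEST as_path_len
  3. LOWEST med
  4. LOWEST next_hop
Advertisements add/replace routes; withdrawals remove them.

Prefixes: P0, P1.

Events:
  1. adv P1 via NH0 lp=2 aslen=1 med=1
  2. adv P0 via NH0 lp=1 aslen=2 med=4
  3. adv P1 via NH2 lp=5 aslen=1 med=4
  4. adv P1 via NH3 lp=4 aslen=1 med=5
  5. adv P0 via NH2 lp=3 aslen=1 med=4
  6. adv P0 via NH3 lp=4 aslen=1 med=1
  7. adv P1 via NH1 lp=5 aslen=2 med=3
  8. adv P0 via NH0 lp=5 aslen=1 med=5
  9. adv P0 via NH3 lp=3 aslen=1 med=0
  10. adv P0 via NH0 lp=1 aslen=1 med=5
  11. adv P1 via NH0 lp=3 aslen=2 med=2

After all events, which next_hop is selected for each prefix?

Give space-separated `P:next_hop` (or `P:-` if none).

Answer: P0:NH3 P1:NH2

Derivation:
Op 1: best P0=- P1=NH0
Op 2: best P0=NH0 P1=NH0
Op 3: best P0=NH0 P1=NH2
Op 4: best P0=NH0 P1=NH2
Op 5: best P0=NH2 P1=NH2
Op 6: best P0=NH3 P1=NH2
Op 7: best P0=NH3 P1=NH2
Op 8: best P0=NH0 P1=NH2
Op 9: best P0=NH0 P1=NH2
Op 10: best P0=NH3 P1=NH2
Op 11: best P0=NH3 P1=NH2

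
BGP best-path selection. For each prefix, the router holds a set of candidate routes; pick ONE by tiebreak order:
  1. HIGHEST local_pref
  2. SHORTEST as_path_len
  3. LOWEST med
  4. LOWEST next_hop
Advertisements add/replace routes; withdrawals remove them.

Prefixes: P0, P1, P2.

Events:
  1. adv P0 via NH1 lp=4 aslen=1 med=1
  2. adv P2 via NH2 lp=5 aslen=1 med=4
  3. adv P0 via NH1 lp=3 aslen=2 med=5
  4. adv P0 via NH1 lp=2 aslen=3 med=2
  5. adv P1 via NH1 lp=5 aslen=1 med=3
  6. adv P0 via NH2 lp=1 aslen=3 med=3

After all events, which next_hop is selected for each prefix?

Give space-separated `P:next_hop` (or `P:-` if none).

Answer: P0:NH1 P1:NH1 P2:NH2

Derivation:
Op 1: best P0=NH1 P1=- P2=-
Op 2: best P0=NH1 P1=- P2=NH2
Op 3: best P0=NH1 P1=- P2=NH2
Op 4: best P0=NH1 P1=- P2=NH2
Op 5: best P0=NH1 P1=NH1 P2=NH2
Op 6: best P0=NH1 P1=NH1 P2=NH2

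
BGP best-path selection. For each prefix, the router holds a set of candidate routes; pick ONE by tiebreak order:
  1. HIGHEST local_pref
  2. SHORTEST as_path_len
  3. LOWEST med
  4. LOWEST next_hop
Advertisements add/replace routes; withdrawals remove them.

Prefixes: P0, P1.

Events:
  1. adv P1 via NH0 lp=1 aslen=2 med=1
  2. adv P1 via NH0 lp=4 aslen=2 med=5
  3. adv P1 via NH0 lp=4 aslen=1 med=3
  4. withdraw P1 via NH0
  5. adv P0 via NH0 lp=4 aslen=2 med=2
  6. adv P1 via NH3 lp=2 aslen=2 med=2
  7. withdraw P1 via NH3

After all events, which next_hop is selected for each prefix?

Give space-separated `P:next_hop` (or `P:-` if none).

Op 1: best P0=- P1=NH0
Op 2: best P0=- P1=NH0
Op 3: best P0=- P1=NH0
Op 4: best P0=- P1=-
Op 5: best P0=NH0 P1=-
Op 6: best P0=NH0 P1=NH3
Op 7: best P0=NH0 P1=-

Answer: P0:NH0 P1:-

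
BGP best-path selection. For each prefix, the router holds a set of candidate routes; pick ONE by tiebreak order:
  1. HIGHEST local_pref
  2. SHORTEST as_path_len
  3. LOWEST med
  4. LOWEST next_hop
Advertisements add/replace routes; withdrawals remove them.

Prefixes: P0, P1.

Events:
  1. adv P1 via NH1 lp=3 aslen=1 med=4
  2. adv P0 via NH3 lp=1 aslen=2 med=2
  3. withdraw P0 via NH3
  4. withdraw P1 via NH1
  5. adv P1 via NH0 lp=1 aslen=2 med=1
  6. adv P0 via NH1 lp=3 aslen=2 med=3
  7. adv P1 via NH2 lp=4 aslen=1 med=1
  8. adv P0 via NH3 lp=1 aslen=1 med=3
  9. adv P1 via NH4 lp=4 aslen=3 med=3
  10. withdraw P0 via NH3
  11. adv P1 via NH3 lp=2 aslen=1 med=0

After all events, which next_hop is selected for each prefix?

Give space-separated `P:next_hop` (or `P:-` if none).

Op 1: best P0=- P1=NH1
Op 2: best P0=NH3 P1=NH1
Op 3: best P0=- P1=NH1
Op 4: best P0=- P1=-
Op 5: best P0=- P1=NH0
Op 6: best P0=NH1 P1=NH0
Op 7: best P0=NH1 P1=NH2
Op 8: best P0=NH1 P1=NH2
Op 9: best P0=NH1 P1=NH2
Op 10: best P0=NH1 P1=NH2
Op 11: best P0=NH1 P1=NH2

Answer: P0:NH1 P1:NH2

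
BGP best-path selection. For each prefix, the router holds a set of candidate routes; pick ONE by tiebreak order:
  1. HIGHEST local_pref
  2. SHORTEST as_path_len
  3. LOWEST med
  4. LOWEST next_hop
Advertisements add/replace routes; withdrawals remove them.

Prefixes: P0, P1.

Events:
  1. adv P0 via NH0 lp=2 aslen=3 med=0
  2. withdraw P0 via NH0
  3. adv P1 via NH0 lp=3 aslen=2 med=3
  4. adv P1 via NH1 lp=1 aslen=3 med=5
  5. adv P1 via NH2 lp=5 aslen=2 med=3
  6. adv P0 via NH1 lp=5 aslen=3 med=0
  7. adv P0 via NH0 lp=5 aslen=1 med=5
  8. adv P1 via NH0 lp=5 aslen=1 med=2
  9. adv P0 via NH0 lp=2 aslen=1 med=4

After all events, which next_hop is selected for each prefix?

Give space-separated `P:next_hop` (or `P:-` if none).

Op 1: best P0=NH0 P1=-
Op 2: best P0=- P1=-
Op 3: best P0=- P1=NH0
Op 4: best P0=- P1=NH0
Op 5: best P0=- P1=NH2
Op 6: best P0=NH1 P1=NH2
Op 7: best P0=NH0 P1=NH2
Op 8: best P0=NH0 P1=NH0
Op 9: best P0=NH1 P1=NH0

Answer: P0:NH1 P1:NH0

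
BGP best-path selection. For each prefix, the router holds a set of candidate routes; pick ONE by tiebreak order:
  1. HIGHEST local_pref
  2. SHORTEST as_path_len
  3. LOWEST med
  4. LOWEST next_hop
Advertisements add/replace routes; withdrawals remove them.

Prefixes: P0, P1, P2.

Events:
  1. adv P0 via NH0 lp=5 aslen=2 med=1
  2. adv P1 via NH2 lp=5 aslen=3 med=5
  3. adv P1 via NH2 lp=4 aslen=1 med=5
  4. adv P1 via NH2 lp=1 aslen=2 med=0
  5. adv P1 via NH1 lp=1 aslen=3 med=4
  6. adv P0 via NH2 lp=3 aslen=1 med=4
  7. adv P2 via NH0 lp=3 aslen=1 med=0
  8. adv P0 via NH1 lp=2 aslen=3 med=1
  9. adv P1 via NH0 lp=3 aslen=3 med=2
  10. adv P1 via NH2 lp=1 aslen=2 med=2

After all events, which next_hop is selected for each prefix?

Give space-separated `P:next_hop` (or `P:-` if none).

Answer: P0:NH0 P1:NH0 P2:NH0

Derivation:
Op 1: best P0=NH0 P1=- P2=-
Op 2: best P0=NH0 P1=NH2 P2=-
Op 3: best P0=NH0 P1=NH2 P2=-
Op 4: best P0=NH0 P1=NH2 P2=-
Op 5: best P0=NH0 P1=NH2 P2=-
Op 6: best P0=NH0 P1=NH2 P2=-
Op 7: best P0=NH0 P1=NH2 P2=NH0
Op 8: best P0=NH0 P1=NH2 P2=NH0
Op 9: best P0=NH0 P1=NH0 P2=NH0
Op 10: best P0=NH0 P1=NH0 P2=NH0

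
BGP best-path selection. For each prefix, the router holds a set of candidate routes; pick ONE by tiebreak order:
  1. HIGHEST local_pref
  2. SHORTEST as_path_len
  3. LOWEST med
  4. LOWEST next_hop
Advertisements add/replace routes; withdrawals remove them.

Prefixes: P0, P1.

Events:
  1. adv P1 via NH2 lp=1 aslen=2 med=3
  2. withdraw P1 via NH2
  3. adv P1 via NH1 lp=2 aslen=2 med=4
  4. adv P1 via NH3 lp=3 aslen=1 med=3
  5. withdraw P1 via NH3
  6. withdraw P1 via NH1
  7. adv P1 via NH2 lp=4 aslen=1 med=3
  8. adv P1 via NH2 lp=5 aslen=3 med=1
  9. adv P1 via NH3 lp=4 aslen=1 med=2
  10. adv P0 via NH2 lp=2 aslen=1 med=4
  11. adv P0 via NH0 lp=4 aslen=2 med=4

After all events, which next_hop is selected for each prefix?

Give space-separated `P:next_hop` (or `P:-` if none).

Op 1: best P0=- P1=NH2
Op 2: best P0=- P1=-
Op 3: best P0=- P1=NH1
Op 4: best P0=- P1=NH3
Op 5: best P0=- P1=NH1
Op 6: best P0=- P1=-
Op 7: best P0=- P1=NH2
Op 8: best P0=- P1=NH2
Op 9: best P0=- P1=NH2
Op 10: best P0=NH2 P1=NH2
Op 11: best P0=NH0 P1=NH2

Answer: P0:NH0 P1:NH2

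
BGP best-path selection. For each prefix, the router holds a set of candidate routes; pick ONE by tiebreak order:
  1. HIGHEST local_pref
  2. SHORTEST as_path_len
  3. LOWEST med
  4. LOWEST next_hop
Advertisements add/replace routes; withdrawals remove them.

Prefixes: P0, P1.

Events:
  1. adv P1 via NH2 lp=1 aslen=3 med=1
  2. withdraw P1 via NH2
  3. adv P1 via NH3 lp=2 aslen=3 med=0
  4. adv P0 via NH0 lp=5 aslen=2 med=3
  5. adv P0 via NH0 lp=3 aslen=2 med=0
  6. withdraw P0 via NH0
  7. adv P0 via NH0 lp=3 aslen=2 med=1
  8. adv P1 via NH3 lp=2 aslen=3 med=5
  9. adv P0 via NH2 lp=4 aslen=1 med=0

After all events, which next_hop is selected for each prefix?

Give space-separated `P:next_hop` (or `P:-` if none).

Answer: P0:NH2 P1:NH3

Derivation:
Op 1: best P0=- P1=NH2
Op 2: best P0=- P1=-
Op 3: best P0=- P1=NH3
Op 4: best P0=NH0 P1=NH3
Op 5: best P0=NH0 P1=NH3
Op 6: best P0=- P1=NH3
Op 7: best P0=NH0 P1=NH3
Op 8: best P0=NH0 P1=NH3
Op 9: best P0=NH2 P1=NH3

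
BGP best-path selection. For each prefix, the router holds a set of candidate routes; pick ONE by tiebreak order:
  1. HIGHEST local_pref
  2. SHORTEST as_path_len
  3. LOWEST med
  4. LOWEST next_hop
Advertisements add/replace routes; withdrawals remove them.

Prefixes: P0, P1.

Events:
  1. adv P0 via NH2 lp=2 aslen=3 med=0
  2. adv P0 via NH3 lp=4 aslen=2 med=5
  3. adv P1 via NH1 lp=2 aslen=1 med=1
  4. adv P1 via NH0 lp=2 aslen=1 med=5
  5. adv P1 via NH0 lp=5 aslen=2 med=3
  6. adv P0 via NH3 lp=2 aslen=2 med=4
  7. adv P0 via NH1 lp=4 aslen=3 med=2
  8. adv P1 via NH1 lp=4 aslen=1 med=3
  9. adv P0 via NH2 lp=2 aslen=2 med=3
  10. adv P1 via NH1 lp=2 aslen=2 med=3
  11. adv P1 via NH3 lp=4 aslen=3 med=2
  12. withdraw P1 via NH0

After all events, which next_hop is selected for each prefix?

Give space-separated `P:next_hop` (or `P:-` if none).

Answer: P0:NH1 P1:NH3

Derivation:
Op 1: best P0=NH2 P1=-
Op 2: best P0=NH3 P1=-
Op 3: best P0=NH3 P1=NH1
Op 4: best P0=NH3 P1=NH1
Op 5: best P0=NH3 P1=NH0
Op 6: best P0=NH3 P1=NH0
Op 7: best P0=NH1 P1=NH0
Op 8: best P0=NH1 P1=NH0
Op 9: best P0=NH1 P1=NH0
Op 10: best P0=NH1 P1=NH0
Op 11: best P0=NH1 P1=NH0
Op 12: best P0=NH1 P1=NH3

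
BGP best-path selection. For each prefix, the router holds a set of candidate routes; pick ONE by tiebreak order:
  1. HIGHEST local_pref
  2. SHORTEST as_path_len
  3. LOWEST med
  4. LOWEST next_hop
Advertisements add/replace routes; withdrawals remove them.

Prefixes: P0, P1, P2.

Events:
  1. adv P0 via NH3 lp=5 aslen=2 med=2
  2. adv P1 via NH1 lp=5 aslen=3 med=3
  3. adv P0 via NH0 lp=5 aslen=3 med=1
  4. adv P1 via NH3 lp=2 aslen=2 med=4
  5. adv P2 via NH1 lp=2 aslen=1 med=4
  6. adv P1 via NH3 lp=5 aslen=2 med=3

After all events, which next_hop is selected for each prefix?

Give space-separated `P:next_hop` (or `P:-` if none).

Answer: P0:NH3 P1:NH3 P2:NH1

Derivation:
Op 1: best P0=NH3 P1=- P2=-
Op 2: best P0=NH3 P1=NH1 P2=-
Op 3: best P0=NH3 P1=NH1 P2=-
Op 4: best P0=NH3 P1=NH1 P2=-
Op 5: best P0=NH3 P1=NH1 P2=NH1
Op 6: best P0=NH3 P1=NH3 P2=NH1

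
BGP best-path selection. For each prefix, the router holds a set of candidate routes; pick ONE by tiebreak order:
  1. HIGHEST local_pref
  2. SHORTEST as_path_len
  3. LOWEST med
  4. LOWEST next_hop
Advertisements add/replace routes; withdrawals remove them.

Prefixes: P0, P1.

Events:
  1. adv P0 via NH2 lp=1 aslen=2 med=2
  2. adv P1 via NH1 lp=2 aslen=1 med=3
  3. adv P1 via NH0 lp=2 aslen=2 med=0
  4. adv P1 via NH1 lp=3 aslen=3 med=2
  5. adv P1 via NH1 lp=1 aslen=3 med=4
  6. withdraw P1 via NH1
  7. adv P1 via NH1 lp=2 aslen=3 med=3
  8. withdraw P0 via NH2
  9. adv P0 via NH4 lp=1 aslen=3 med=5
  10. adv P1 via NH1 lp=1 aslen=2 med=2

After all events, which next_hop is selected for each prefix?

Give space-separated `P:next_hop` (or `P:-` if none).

Answer: P0:NH4 P1:NH0

Derivation:
Op 1: best P0=NH2 P1=-
Op 2: best P0=NH2 P1=NH1
Op 3: best P0=NH2 P1=NH1
Op 4: best P0=NH2 P1=NH1
Op 5: best P0=NH2 P1=NH0
Op 6: best P0=NH2 P1=NH0
Op 7: best P0=NH2 P1=NH0
Op 8: best P0=- P1=NH0
Op 9: best P0=NH4 P1=NH0
Op 10: best P0=NH4 P1=NH0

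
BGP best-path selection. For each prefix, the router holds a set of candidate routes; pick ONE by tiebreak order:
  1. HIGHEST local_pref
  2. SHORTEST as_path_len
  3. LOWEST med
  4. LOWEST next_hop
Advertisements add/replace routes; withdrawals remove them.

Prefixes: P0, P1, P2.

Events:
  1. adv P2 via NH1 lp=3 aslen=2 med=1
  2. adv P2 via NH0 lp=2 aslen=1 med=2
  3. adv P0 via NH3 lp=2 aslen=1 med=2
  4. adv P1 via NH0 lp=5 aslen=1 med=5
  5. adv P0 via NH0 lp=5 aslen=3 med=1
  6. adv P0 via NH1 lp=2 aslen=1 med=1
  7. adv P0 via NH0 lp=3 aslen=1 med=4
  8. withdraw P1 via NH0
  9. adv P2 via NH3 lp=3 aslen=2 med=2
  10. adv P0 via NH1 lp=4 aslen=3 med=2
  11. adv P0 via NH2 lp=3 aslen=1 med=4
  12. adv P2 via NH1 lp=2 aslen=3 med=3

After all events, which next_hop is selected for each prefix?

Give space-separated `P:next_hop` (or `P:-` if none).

Answer: P0:NH1 P1:- P2:NH3

Derivation:
Op 1: best P0=- P1=- P2=NH1
Op 2: best P0=- P1=- P2=NH1
Op 3: best P0=NH3 P1=- P2=NH1
Op 4: best P0=NH3 P1=NH0 P2=NH1
Op 5: best P0=NH0 P1=NH0 P2=NH1
Op 6: best P0=NH0 P1=NH0 P2=NH1
Op 7: best P0=NH0 P1=NH0 P2=NH1
Op 8: best P0=NH0 P1=- P2=NH1
Op 9: best P0=NH0 P1=- P2=NH1
Op 10: best P0=NH1 P1=- P2=NH1
Op 11: best P0=NH1 P1=- P2=NH1
Op 12: best P0=NH1 P1=- P2=NH3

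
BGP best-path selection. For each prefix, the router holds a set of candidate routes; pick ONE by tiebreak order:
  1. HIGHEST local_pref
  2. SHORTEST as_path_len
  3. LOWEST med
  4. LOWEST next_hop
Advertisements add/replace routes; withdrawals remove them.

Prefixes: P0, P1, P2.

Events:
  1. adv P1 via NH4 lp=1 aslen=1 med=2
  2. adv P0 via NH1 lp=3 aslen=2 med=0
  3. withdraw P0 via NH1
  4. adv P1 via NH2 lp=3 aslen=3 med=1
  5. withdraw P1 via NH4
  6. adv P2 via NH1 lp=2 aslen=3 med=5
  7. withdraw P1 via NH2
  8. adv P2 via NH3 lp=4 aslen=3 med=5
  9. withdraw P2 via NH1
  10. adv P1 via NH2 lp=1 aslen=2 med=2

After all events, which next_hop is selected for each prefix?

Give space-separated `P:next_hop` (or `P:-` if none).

Answer: P0:- P1:NH2 P2:NH3

Derivation:
Op 1: best P0=- P1=NH4 P2=-
Op 2: best P0=NH1 P1=NH4 P2=-
Op 3: best P0=- P1=NH4 P2=-
Op 4: best P0=- P1=NH2 P2=-
Op 5: best P0=- P1=NH2 P2=-
Op 6: best P0=- P1=NH2 P2=NH1
Op 7: best P0=- P1=- P2=NH1
Op 8: best P0=- P1=- P2=NH3
Op 9: best P0=- P1=- P2=NH3
Op 10: best P0=- P1=NH2 P2=NH3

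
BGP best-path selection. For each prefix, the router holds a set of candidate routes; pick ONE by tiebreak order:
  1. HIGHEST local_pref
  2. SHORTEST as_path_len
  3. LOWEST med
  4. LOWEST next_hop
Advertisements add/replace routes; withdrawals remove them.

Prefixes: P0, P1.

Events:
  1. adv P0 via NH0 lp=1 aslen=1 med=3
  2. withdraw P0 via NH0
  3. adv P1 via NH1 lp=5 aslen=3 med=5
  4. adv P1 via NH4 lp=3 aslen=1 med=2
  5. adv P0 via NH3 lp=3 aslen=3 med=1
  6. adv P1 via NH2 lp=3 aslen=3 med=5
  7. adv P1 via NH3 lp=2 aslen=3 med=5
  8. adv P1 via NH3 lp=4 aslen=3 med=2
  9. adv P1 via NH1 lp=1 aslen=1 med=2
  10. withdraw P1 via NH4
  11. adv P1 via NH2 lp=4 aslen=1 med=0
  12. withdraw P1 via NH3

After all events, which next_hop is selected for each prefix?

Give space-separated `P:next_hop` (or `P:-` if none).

Answer: P0:NH3 P1:NH2

Derivation:
Op 1: best P0=NH0 P1=-
Op 2: best P0=- P1=-
Op 3: best P0=- P1=NH1
Op 4: best P0=- P1=NH1
Op 5: best P0=NH3 P1=NH1
Op 6: best P0=NH3 P1=NH1
Op 7: best P0=NH3 P1=NH1
Op 8: best P0=NH3 P1=NH1
Op 9: best P0=NH3 P1=NH3
Op 10: best P0=NH3 P1=NH3
Op 11: best P0=NH3 P1=NH2
Op 12: best P0=NH3 P1=NH2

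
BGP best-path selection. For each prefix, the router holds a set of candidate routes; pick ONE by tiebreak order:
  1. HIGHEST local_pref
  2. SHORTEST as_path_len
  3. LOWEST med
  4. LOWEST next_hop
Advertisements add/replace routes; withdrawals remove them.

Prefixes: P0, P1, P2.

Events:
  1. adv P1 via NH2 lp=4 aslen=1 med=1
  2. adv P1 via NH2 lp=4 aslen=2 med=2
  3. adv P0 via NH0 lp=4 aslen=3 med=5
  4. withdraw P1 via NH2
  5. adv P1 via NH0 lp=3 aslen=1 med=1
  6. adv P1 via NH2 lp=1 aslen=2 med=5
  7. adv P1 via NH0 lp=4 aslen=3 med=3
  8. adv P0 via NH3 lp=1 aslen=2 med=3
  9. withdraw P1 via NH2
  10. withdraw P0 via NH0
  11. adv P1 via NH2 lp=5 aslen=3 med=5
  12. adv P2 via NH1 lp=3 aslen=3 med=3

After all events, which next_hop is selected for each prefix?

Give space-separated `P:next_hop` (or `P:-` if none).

Op 1: best P0=- P1=NH2 P2=-
Op 2: best P0=- P1=NH2 P2=-
Op 3: best P0=NH0 P1=NH2 P2=-
Op 4: best P0=NH0 P1=- P2=-
Op 5: best P0=NH0 P1=NH0 P2=-
Op 6: best P0=NH0 P1=NH0 P2=-
Op 7: best P0=NH0 P1=NH0 P2=-
Op 8: best P0=NH0 P1=NH0 P2=-
Op 9: best P0=NH0 P1=NH0 P2=-
Op 10: best P0=NH3 P1=NH0 P2=-
Op 11: best P0=NH3 P1=NH2 P2=-
Op 12: best P0=NH3 P1=NH2 P2=NH1

Answer: P0:NH3 P1:NH2 P2:NH1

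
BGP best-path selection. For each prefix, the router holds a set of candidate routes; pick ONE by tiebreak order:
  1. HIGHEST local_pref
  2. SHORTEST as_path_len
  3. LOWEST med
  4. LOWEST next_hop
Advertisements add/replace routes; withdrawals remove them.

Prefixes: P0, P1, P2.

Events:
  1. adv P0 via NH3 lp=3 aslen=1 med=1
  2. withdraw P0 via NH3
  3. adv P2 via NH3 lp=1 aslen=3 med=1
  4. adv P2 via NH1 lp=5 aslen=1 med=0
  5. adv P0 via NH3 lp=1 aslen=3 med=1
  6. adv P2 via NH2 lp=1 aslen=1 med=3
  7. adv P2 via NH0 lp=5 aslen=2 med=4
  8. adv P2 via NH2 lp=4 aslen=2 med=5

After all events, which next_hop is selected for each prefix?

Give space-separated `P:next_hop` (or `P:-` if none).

Answer: P0:NH3 P1:- P2:NH1

Derivation:
Op 1: best P0=NH3 P1=- P2=-
Op 2: best P0=- P1=- P2=-
Op 3: best P0=- P1=- P2=NH3
Op 4: best P0=- P1=- P2=NH1
Op 5: best P0=NH3 P1=- P2=NH1
Op 6: best P0=NH3 P1=- P2=NH1
Op 7: best P0=NH3 P1=- P2=NH1
Op 8: best P0=NH3 P1=- P2=NH1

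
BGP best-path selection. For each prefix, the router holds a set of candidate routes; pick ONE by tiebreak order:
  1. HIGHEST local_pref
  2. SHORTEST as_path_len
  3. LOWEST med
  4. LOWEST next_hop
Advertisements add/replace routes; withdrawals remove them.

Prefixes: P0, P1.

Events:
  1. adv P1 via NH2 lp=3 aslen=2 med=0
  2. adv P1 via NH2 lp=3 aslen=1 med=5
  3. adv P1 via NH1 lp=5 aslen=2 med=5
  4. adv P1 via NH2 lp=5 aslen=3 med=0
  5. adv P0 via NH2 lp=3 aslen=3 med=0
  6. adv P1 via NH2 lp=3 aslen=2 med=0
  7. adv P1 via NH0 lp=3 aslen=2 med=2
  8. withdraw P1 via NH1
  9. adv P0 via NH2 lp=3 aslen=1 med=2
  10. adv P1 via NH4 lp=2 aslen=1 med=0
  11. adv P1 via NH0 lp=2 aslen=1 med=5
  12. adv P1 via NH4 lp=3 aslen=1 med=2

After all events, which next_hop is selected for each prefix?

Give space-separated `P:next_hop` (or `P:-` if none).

Answer: P0:NH2 P1:NH4

Derivation:
Op 1: best P0=- P1=NH2
Op 2: best P0=- P1=NH2
Op 3: best P0=- P1=NH1
Op 4: best P0=- P1=NH1
Op 5: best P0=NH2 P1=NH1
Op 6: best P0=NH2 P1=NH1
Op 7: best P0=NH2 P1=NH1
Op 8: best P0=NH2 P1=NH2
Op 9: best P0=NH2 P1=NH2
Op 10: best P0=NH2 P1=NH2
Op 11: best P0=NH2 P1=NH2
Op 12: best P0=NH2 P1=NH4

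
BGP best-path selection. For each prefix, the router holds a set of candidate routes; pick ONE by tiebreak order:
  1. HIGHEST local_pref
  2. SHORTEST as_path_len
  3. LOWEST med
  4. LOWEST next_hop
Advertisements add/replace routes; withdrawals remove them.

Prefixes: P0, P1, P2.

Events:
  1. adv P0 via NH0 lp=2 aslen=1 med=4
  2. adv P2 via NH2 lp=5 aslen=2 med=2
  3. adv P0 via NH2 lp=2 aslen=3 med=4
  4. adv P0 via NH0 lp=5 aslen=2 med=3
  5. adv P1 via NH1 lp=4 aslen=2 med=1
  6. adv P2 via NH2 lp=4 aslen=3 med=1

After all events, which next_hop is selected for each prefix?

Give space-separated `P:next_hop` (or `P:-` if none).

Answer: P0:NH0 P1:NH1 P2:NH2

Derivation:
Op 1: best P0=NH0 P1=- P2=-
Op 2: best P0=NH0 P1=- P2=NH2
Op 3: best P0=NH0 P1=- P2=NH2
Op 4: best P0=NH0 P1=- P2=NH2
Op 5: best P0=NH0 P1=NH1 P2=NH2
Op 6: best P0=NH0 P1=NH1 P2=NH2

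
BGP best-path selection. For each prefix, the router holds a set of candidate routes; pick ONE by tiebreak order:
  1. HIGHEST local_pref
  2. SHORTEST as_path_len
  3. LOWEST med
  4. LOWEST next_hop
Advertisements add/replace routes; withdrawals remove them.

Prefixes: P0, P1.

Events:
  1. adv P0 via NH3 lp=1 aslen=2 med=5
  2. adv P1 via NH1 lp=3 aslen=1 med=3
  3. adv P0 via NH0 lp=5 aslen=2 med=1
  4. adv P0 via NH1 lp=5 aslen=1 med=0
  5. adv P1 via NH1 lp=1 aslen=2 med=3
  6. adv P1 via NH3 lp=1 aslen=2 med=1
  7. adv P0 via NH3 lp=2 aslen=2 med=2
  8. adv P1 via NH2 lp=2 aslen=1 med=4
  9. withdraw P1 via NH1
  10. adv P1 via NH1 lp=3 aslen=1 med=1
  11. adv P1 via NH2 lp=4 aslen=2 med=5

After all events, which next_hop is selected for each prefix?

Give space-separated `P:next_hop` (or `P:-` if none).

Op 1: best P0=NH3 P1=-
Op 2: best P0=NH3 P1=NH1
Op 3: best P0=NH0 P1=NH1
Op 4: best P0=NH1 P1=NH1
Op 5: best P0=NH1 P1=NH1
Op 6: best P0=NH1 P1=NH3
Op 7: best P0=NH1 P1=NH3
Op 8: best P0=NH1 P1=NH2
Op 9: best P0=NH1 P1=NH2
Op 10: best P0=NH1 P1=NH1
Op 11: best P0=NH1 P1=NH2

Answer: P0:NH1 P1:NH2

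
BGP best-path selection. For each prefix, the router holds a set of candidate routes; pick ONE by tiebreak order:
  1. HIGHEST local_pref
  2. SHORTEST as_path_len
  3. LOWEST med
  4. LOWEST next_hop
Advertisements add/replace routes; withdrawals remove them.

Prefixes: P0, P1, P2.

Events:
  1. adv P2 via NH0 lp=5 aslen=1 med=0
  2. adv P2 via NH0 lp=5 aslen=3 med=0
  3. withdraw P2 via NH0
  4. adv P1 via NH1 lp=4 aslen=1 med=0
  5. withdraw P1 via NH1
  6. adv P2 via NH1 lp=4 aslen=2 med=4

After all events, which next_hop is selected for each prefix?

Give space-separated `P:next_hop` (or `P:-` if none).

Answer: P0:- P1:- P2:NH1

Derivation:
Op 1: best P0=- P1=- P2=NH0
Op 2: best P0=- P1=- P2=NH0
Op 3: best P0=- P1=- P2=-
Op 4: best P0=- P1=NH1 P2=-
Op 5: best P0=- P1=- P2=-
Op 6: best P0=- P1=- P2=NH1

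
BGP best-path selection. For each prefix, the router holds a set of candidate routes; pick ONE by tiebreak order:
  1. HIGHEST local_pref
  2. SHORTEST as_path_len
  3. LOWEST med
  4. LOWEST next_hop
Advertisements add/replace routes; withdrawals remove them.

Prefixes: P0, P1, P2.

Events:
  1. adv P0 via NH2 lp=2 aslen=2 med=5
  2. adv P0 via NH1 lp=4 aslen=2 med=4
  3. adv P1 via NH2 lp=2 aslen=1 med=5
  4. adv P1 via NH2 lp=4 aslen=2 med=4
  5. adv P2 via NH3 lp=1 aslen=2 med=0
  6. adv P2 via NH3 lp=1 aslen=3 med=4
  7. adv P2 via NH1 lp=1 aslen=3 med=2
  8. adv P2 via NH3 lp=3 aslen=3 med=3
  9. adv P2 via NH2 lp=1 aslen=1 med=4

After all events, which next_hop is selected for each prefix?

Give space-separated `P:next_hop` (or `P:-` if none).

Answer: P0:NH1 P1:NH2 P2:NH3

Derivation:
Op 1: best P0=NH2 P1=- P2=-
Op 2: best P0=NH1 P1=- P2=-
Op 3: best P0=NH1 P1=NH2 P2=-
Op 4: best P0=NH1 P1=NH2 P2=-
Op 5: best P0=NH1 P1=NH2 P2=NH3
Op 6: best P0=NH1 P1=NH2 P2=NH3
Op 7: best P0=NH1 P1=NH2 P2=NH1
Op 8: best P0=NH1 P1=NH2 P2=NH3
Op 9: best P0=NH1 P1=NH2 P2=NH3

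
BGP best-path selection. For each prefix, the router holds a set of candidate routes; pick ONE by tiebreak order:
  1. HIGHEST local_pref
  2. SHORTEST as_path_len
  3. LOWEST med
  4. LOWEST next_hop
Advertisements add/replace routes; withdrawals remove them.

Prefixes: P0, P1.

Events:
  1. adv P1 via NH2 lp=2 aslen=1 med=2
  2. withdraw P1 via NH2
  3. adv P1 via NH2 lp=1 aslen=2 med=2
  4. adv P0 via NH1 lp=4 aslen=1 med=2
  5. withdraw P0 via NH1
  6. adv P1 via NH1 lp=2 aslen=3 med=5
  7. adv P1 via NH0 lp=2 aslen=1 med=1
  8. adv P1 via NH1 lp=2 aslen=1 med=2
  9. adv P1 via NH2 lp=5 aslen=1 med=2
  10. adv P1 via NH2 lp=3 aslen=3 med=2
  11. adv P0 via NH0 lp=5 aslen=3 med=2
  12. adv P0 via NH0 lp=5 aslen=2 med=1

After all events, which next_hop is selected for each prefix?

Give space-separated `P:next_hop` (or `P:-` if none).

Op 1: best P0=- P1=NH2
Op 2: best P0=- P1=-
Op 3: best P0=- P1=NH2
Op 4: best P0=NH1 P1=NH2
Op 5: best P0=- P1=NH2
Op 6: best P0=- P1=NH1
Op 7: best P0=- P1=NH0
Op 8: best P0=- P1=NH0
Op 9: best P0=- P1=NH2
Op 10: best P0=- P1=NH2
Op 11: best P0=NH0 P1=NH2
Op 12: best P0=NH0 P1=NH2

Answer: P0:NH0 P1:NH2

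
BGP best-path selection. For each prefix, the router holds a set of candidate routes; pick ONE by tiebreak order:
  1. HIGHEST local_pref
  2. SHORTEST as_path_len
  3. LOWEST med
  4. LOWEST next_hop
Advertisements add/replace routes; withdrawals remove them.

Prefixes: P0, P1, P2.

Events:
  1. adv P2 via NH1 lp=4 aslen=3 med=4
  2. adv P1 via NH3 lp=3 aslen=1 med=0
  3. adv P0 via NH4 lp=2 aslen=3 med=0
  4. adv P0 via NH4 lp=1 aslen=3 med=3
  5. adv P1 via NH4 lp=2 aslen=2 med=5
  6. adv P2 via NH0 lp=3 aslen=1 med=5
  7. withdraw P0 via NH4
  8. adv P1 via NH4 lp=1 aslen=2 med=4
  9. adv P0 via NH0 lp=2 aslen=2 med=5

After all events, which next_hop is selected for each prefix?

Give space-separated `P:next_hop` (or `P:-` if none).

Answer: P0:NH0 P1:NH3 P2:NH1

Derivation:
Op 1: best P0=- P1=- P2=NH1
Op 2: best P0=- P1=NH3 P2=NH1
Op 3: best P0=NH4 P1=NH3 P2=NH1
Op 4: best P0=NH4 P1=NH3 P2=NH1
Op 5: best P0=NH4 P1=NH3 P2=NH1
Op 6: best P0=NH4 P1=NH3 P2=NH1
Op 7: best P0=- P1=NH3 P2=NH1
Op 8: best P0=- P1=NH3 P2=NH1
Op 9: best P0=NH0 P1=NH3 P2=NH1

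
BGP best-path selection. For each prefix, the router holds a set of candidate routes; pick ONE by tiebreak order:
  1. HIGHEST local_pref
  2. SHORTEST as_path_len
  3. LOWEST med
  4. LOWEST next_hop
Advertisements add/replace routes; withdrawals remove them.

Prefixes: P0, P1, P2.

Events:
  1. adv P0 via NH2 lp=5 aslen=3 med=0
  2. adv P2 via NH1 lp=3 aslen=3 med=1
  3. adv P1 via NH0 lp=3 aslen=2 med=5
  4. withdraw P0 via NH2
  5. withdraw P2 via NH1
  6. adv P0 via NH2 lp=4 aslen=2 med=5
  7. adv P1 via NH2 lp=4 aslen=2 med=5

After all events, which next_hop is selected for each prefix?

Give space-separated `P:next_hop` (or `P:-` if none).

Answer: P0:NH2 P1:NH2 P2:-

Derivation:
Op 1: best P0=NH2 P1=- P2=-
Op 2: best P0=NH2 P1=- P2=NH1
Op 3: best P0=NH2 P1=NH0 P2=NH1
Op 4: best P0=- P1=NH0 P2=NH1
Op 5: best P0=- P1=NH0 P2=-
Op 6: best P0=NH2 P1=NH0 P2=-
Op 7: best P0=NH2 P1=NH2 P2=-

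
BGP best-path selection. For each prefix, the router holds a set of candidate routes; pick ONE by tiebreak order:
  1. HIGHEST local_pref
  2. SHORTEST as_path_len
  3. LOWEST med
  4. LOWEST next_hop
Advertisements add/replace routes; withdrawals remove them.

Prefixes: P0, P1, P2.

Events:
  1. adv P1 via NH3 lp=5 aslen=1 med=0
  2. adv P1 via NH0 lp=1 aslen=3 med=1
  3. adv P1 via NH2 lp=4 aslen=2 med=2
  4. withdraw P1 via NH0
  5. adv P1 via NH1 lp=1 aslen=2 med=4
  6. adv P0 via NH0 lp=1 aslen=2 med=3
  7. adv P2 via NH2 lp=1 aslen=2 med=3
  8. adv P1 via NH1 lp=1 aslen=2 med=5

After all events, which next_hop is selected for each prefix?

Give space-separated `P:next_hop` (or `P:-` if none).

Op 1: best P0=- P1=NH3 P2=-
Op 2: best P0=- P1=NH3 P2=-
Op 3: best P0=- P1=NH3 P2=-
Op 4: best P0=- P1=NH3 P2=-
Op 5: best P0=- P1=NH3 P2=-
Op 6: best P0=NH0 P1=NH3 P2=-
Op 7: best P0=NH0 P1=NH3 P2=NH2
Op 8: best P0=NH0 P1=NH3 P2=NH2

Answer: P0:NH0 P1:NH3 P2:NH2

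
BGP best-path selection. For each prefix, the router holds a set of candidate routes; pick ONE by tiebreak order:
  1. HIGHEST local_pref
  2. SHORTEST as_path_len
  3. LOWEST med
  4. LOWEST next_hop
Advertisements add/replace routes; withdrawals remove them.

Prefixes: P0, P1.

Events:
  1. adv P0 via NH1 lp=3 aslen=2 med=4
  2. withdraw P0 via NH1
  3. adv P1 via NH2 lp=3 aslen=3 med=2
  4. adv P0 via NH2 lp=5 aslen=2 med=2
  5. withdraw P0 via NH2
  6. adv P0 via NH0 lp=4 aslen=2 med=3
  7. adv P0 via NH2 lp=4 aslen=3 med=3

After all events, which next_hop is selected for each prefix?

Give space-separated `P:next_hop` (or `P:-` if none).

Op 1: best P0=NH1 P1=-
Op 2: best P0=- P1=-
Op 3: best P0=- P1=NH2
Op 4: best P0=NH2 P1=NH2
Op 5: best P0=- P1=NH2
Op 6: best P0=NH0 P1=NH2
Op 7: best P0=NH0 P1=NH2

Answer: P0:NH0 P1:NH2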